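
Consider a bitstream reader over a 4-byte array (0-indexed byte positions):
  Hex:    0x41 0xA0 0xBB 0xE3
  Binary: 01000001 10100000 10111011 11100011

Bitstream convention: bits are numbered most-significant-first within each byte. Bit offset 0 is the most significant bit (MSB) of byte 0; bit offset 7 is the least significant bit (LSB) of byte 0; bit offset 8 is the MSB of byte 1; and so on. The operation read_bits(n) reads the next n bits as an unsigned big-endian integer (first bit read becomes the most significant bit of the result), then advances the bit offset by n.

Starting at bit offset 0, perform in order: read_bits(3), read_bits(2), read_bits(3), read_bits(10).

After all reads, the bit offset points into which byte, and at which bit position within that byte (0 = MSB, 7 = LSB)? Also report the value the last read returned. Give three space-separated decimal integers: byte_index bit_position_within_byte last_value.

Read 1: bits[0:3] width=3 -> value=2 (bin 010); offset now 3 = byte 0 bit 3; 29 bits remain
Read 2: bits[3:5] width=2 -> value=0 (bin 00); offset now 5 = byte 0 bit 5; 27 bits remain
Read 3: bits[5:8] width=3 -> value=1 (bin 001); offset now 8 = byte 1 bit 0; 24 bits remain
Read 4: bits[8:18] width=10 -> value=642 (bin 1010000010); offset now 18 = byte 2 bit 2; 14 bits remain

Answer: 2 2 642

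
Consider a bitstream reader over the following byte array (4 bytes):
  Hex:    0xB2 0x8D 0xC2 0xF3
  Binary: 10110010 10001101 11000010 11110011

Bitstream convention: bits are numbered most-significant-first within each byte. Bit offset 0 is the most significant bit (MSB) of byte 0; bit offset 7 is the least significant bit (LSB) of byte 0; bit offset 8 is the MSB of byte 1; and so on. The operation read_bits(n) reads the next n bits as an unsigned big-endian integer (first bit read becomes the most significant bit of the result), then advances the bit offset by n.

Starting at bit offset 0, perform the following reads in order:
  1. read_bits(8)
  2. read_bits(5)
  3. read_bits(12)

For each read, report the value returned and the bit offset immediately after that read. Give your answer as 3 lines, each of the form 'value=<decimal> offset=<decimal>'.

Answer: value=178 offset=8
value=17 offset=13
value=2949 offset=25

Derivation:
Read 1: bits[0:8] width=8 -> value=178 (bin 10110010); offset now 8 = byte 1 bit 0; 24 bits remain
Read 2: bits[8:13] width=5 -> value=17 (bin 10001); offset now 13 = byte 1 bit 5; 19 bits remain
Read 3: bits[13:25] width=12 -> value=2949 (bin 101110000101); offset now 25 = byte 3 bit 1; 7 bits remain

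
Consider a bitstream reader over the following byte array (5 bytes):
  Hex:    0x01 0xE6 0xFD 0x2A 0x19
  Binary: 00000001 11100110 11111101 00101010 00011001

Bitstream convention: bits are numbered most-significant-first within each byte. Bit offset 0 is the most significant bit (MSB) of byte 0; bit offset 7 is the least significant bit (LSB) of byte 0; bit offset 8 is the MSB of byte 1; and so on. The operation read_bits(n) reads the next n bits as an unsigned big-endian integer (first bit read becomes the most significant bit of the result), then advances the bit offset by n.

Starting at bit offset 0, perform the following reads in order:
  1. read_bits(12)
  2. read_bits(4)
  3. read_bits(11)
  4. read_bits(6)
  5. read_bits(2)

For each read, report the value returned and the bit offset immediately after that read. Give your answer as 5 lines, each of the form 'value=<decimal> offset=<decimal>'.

Read 1: bits[0:12] width=12 -> value=30 (bin 000000011110); offset now 12 = byte 1 bit 4; 28 bits remain
Read 2: bits[12:16] width=4 -> value=6 (bin 0110); offset now 16 = byte 2 bit 0; 24 bits remain
Read 3: bits[16:27] width=11 -> value=2025 (bin 11111101001); offset now 27 = byte 3 bit 3; 13 bits remain
Read 4: bits[27:33] width=6 -> value=20 (bin 010100); offset now 33 = byte 4 bit 1; 7 bits remain
Read 5: bits[33:35] width=2 -> value=0 (bin 00); offset now 35 = byte 4 bit 3; 5 bits remain

Answer: value=30 offset=12
value=6 offset=16
value=2025 offset=27
value=20 offset=33
value=0 offset=35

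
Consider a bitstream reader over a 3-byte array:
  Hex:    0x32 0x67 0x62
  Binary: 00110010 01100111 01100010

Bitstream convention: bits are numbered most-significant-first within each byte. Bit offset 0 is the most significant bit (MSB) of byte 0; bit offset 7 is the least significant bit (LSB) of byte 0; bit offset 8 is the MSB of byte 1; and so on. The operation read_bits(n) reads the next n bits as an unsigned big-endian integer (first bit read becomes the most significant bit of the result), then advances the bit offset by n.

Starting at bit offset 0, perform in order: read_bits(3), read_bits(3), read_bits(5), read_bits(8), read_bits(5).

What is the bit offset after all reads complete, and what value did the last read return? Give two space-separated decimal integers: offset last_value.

Read 1: bits[0:3] width=3 -> value=1 (bin 001); offset now 3 = byte 0 bit 3; 21 bits remain
Read 2: bits[3:6] width=3 -> value=4 (bin 100); offset now 6 = byte 0 bit 6; 18 bits remain
Read 3: bits[6:11] width=5 -> value=19 (bin 10011); offset now 11 = byte 1 bit 3; 13 bits remain
Read 4: bits[11:19] width=8 -> value=59 (bin 00111011); offset now 19 = byte 2 bit 3; 5 bits remain
Read 5: bits[19:24] width=5 -> value=2 (bin 00010); offset now 24 = byte 3 bit 0; 0 bits remain

Answer: 24 2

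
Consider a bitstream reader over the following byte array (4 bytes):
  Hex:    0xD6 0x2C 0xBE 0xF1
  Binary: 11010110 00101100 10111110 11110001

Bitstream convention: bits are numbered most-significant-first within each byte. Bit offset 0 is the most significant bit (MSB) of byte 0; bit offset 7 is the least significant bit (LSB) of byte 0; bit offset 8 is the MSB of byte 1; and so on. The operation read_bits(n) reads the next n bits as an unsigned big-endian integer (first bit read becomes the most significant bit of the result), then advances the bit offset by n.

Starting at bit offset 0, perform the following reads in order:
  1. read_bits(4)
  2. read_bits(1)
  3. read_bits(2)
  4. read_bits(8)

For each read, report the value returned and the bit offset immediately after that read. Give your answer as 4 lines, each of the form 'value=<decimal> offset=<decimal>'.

Read 1: bits[0:4] width=4 -> value=13 (bin 1101); offset now 4 = byte 0 bit 4; 28 bits remain
Read 2: bits[4:5] width=1 -> value=0 (bin 0); offset now 5 = byte 0 bit 5; 27 bits remain
Read 3: bits[5:7] width=2 -> value=3 (bin 11); offset now 7 = byte 0 bit 7; 25 bits remain
Read 4: bits[7:15] width=8 -> value=22 (bin 00010110); offset now 15 = byte 1 bit 7; 17 bits remain

Answer: value=13 offset=4
value=0 offset=5
value=3 offset=7
value=22 offset=15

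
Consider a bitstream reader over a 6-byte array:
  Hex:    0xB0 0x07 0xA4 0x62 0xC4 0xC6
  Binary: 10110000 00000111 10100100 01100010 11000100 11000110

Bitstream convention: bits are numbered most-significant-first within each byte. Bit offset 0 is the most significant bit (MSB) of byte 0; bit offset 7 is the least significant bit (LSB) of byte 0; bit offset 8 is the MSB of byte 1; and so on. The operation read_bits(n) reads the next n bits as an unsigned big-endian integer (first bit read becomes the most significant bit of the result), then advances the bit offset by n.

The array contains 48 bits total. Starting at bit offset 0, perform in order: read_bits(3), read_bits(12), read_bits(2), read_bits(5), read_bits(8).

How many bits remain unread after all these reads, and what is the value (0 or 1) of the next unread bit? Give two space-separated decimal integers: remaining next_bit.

Read 1: bits[0:3] width=3 -> value=5 (bin 101); offset now 3 = byte 0 bit 3; 45 bits remain
Read 2: bits[3:15] width=12 -> value=2051 (bin 100000000011); offset now 15 = byte 1 bit 7; 33 bits remain
Read 3: bits[15:17] width=2 -> value=3 (bin 11); offset now 17 = byte 2 bit 1; 31 bits remain
Read 4: bits[17:22] width=5 -> value=9 (bin 01001); offset now 22 = byte 2 bit 6; 26 bits remain
Read 5: bits[22:30] width=8 -> value=24 (bin 00011000); offset now 30 = byte 3 bit 6; 18 bits remain

Answer: 18 1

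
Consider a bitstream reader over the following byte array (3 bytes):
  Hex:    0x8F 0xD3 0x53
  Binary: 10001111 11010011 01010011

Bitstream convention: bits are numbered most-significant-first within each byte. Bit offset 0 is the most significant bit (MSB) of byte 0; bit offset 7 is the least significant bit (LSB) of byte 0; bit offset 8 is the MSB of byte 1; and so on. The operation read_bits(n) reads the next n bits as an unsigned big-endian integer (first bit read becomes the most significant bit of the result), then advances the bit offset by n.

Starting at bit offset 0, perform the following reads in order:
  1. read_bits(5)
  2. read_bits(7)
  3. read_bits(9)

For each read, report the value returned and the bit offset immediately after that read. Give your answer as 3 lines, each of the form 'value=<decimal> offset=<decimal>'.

Read 1: bits[0:5] width=5 -> value=17 (bin 10001); offset now 5 = byte 0 bit 5; 19 bits remain
Read 2: bits[5:12] width=7 -> value=125 (bin 1111101); offset now 12 = byte 1 bit 4; 12 bits remain
Read 3: bits[12:21] width=9 -> value=106 (bin 001101010); offset now 21 = byte 2 bit 5; 3 bits remain

Answer: value=17 offset=5
value=125 offset=12
value=106 offset=21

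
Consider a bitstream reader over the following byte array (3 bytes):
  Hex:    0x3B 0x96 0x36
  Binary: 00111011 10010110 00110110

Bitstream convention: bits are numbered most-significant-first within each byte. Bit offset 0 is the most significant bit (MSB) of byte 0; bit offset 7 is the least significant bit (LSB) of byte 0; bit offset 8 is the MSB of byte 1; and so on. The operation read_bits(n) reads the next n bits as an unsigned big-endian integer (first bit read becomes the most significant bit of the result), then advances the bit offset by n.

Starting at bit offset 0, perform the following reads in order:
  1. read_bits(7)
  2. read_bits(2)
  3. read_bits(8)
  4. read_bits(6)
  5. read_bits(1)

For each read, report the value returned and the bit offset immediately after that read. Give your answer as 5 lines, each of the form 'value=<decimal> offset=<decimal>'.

Answer: value=29 offset=7
value=3 offset=9
value=44 offset=17
value=27 offset=23
value=0 offset=24

Derivation:
Read 1: bits[0:7] width=7 -> value=29 (bin 0011101); offset now 7 = byte 0 bit 7; 17 bits remain
Read 2: bits[7:9] width=2 -> value=3 (bin 11); offset now 9 = byte 1 bit 1; 15 bits remain
Read 3: bits[9:17] width=8 -> value=44 (bin 00101100); offset now 17 = byte 2 bit 1; 7 bits remain
Read 4: bits[17:23] width=6 -> value=27 (bin 011011); offset now 23 = byte 2 bit 7; 1 bits remain
Read 5: bits[23:24] width=1 -> value=0 (bin 0); offset now 24 = byte 3 bit 0; 0 bits remain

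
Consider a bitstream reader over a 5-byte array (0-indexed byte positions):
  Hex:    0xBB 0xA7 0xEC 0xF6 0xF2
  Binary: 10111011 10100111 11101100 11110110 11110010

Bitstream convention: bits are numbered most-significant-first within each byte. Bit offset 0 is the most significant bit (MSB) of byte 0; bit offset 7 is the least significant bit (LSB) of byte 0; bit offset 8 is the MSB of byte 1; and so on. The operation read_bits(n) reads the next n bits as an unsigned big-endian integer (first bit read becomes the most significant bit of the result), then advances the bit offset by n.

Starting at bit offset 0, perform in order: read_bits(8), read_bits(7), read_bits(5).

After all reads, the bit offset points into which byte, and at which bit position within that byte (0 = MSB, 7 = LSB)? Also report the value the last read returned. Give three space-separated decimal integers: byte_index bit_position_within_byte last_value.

Answer: 2 4 30

Derivation:
Read 1: bits[0:8] width=8 -> value=187 (bin 10111011); offset now 8 = byte 1 bit 0; 32 bits remain
Read 2: bits[8:15] width=7 -> value=83 (bin 1010011); offset now 15 = byte 1 bit 7; 25 bits remain
Read 3: bits[15:20] width=5 -> value=30 (bin 11110); offset now 20 = byte 2 bit 4; 20 bits remain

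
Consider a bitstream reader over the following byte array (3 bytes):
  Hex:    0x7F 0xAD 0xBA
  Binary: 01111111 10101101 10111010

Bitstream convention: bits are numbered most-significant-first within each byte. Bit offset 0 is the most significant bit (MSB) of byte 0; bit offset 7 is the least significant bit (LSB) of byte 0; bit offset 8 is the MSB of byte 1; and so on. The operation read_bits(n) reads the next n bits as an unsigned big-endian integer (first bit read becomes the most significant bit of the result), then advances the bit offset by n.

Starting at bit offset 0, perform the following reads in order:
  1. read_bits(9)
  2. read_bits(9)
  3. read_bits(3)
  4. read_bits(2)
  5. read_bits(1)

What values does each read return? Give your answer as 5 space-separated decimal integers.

Answer: 255 182 7 1 0

Derivation:
Read 1: bits[0:9] width=9 -> value=255 (bin 011111111); offset now 9 = byte 1 bit 1; 15 bits remain
Read 2: bits[9:18] width=9 -> value=182 (bin 010110110); offset now 18 = byte 2 bit 2; 6 bits remain
Read 3: bits[18:21] width=3 -> value=7 (bin 111); offset now 21 = byte 2 bit 5; 3 bits remain
Read 4: bits[21:23] width=2 -> value=1 (bin 01); offset now 23 = byte 2 bit 7; 1 bits remain
Read 5: bits[23:24] width=1 -> value=0 (bin 0); offset now 24 = byte 3 bit 0; 0 bits remain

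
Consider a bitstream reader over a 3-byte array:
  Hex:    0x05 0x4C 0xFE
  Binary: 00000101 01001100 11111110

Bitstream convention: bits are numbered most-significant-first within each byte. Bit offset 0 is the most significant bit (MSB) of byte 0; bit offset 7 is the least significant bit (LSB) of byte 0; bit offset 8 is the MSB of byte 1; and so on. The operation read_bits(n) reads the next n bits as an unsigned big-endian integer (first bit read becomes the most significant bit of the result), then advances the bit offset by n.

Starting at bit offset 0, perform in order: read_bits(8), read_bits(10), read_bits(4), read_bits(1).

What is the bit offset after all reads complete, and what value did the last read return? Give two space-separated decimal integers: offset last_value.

Read 1: bits[0:8] width=8 -> value=5 (bin 00000101); offset now 8 = byte 1 bit 0; 16 bits remain
Read 2: bits[8:18] width=10 -> value=307 (bin 0100110011); offset now 18 = byte 2 bit 2; 6 bits remain
Read 3: bits[18:22] width=4 -> value=15 (bin 1111); offset now 22 = byte 2 bit 6; 2 bits remain
Read 4: bits[22:23] width=1 -> value=1 (bin 1); offset now 23 = byte 2 bit 7; 1 bits remain

Answer: 23 1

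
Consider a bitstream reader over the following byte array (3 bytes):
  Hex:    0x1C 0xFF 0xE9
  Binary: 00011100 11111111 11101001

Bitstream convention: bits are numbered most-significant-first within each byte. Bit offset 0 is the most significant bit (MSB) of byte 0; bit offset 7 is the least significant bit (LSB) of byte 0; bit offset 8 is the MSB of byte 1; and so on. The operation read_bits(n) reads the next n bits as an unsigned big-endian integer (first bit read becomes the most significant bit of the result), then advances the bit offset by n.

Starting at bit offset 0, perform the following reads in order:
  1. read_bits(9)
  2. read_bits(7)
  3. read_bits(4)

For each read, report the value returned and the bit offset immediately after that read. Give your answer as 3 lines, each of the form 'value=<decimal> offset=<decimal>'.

Read 1: bits[0:9] width=9 -> value=57 (bin 000111001); offset now 9 = byte 1 bit 1; 15 bits remain
Read 2: bits[9:16] width=7 -> value=127 (bin 1111111); offset now 16 = byte 2 bit 0; 8 bits remain
Read 3: bits[16:20] width=4 -> value=14 (bin 1110); offset now 20 = byte 2 bit 4; 4 bits remain

Answer: value=57 offset=9
value=127 offset=16
value=14 offset=20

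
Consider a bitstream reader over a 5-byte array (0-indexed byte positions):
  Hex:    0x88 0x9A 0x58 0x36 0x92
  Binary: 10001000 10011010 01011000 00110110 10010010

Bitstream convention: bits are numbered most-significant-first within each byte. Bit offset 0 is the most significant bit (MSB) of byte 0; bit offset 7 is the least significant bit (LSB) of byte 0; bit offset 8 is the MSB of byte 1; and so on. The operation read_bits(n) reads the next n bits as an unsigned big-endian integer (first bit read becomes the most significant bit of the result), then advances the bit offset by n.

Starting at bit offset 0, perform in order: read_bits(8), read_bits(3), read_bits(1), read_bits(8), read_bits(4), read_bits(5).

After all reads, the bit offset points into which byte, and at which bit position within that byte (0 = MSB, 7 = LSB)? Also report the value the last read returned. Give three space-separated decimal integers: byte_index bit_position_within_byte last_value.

Answer: 3 5 6

Derivation:
Read 1: bits[0:8] width=8 -> value=136 (bin 10001000); offset now 8 = byte 1 bit 0; 32 bits remain
Read 2: bits[8:11] width=3 -> value=4 (bin 100); offset now 11 = byte 1 bit 3; 29 bits remain
Read 3: bits[11:12] width=1 -> value=1 (bin 1); offset now 12 = byte 1 bit 4; 28 bits remain
Read 4: bits[12:20] width=8 -> value=165 (bin 10100101); offset now 20 = byte 2 bit 4; 20 bits remain
Read 5: bits[20:24] width=4 -> value=8 (bin 1000); offset now 24 = byte 3 bit 0; 16 bits remain
Read 6: bits[24:29] width=5 -> value=6 (bin 00110); offset now 29 = byte 3 bit 5; 11 bits remain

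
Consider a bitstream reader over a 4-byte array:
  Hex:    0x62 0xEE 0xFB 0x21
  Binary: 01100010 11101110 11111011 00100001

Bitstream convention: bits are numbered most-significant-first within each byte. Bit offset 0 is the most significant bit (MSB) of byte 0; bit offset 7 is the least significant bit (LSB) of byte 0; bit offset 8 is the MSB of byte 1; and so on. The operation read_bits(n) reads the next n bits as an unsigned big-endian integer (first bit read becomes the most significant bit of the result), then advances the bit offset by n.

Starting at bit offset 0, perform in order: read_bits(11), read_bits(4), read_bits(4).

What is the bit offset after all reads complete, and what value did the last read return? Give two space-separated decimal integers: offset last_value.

Answer: 19 7

Derivation:
Read 1: bits[0:11] width=11 -> value=791 (bin 01100010111); offset now 11 = byte 1 bit 3; 21 bits remain
Read 2: bits[11:15] width=4 -> value=7 (bin 0111); offset now 15 = byte 1 bit 7; 17 bits remain
Read 3: bits[15:19] width=4 -> value=7 (bin 0111); offset now 19 = byte 2 bit 3; 13 bits remain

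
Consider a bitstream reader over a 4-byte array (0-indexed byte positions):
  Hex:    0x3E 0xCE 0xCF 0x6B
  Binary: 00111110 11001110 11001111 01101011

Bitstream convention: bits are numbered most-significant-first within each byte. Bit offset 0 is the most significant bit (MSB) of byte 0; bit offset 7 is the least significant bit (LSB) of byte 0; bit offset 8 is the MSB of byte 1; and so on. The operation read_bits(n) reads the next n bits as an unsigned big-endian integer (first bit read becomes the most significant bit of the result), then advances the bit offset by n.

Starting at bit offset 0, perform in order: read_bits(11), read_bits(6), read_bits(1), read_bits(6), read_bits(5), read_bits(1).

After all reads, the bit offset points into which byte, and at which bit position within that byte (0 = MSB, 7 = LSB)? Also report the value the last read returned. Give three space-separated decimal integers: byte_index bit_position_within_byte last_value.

Answer: 3 6 0

Derivation:
Read 1: bits[0:11] width=11 -> value=502 (bin 00111110110); offset now 11 = byte 1 bit 3; 21 bits remain
Read 2: bits[11:17] width=6 -> value=29 (bin 011101); offset now 17 = byte 2 bit 1; 15 bits remain
Read 3: bits[17:18] width=1 -> value=1 (bin 1); offset now 18 = byte 2 bit 2; 14 bits remain
Read 4: bits[18:24] width=6 -> value=15 (bin 001111); offset now 24 = byte 3 bit 0; 8 bits remain
Read 5: bits[24:29] width=5 -> value=13 (bin 01101); offset now 29 = byte 3 bit 5; 3 bits remain
Read 6: bits[29:30] width=1 -> value=0 (bin 0); offset now 30 = byte 3 bit 6; 2 bits remain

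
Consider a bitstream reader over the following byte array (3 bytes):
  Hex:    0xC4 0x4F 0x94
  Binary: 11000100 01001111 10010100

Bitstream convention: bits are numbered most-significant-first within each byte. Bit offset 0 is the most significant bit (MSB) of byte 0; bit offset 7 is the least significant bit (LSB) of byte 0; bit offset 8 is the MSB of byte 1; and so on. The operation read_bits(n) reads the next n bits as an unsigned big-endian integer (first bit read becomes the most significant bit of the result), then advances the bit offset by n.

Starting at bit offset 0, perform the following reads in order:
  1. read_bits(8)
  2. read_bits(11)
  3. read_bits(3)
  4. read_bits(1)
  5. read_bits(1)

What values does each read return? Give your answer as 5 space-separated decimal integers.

Answer: 196 636 5 0 0

Derivation:
Read 1: bits[0:8] width=8 -> value=196 (bin 11000100); offset now 8 = byte 1 bit 0; 16 bits remain
Read 2: bits[8:19] width=11 -> value=636 (bin 01001111100); offset now 19 = byte 2 bit 3; 5 bits remain
Read 3: bits[19:22] width=3 -> value=5 (bin 101); offset now 22 = byte 2 bit 6; 2 bits remain
Read 4: bits[22:23] width=1 -> value=0 (bin 0); offset now 23 = byte 2 bit 7; 1 bits remain
Read 5: bits[23:24] width=1 -> value=0 (bin 0); offset now 24 = byte 3 bit 0; 0 bits remain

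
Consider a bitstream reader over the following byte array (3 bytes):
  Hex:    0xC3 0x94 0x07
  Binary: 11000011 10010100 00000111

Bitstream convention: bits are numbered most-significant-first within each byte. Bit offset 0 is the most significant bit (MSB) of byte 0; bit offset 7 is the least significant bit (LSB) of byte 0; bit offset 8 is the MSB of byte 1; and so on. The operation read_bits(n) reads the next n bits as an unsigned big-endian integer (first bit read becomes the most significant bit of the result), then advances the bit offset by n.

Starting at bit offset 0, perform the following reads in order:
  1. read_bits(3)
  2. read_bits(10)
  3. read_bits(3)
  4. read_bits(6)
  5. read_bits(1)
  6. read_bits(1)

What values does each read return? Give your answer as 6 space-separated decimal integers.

Read 1: bits[0:3] width=3 -> value=6 (bin 110); offset now 3 = byte 0 bit 3; 21 bits remain
Read 2: bits[3:13] width=10 -> value=114 (bin 0001110010); offset now 13 = byte 1 bit 5; 11 bits remain
Read 3: bits[13:16] width=3 -> value=4 (bin 100); offset now 16 = byte 2 bit 0; 8 bits remain
Read 4: bits[16:22] width=6 -> value=1 (bin 000001); offset now 22 = byte 2 bit 6; 2 bits remain
Read 5: bits[22:23] width=1 -> value=1 (bin 1); offset now 23 = byte 2 bit 7; 1 bits remain
Read 6: bits[23:24] width=1 -> value=1 (bin 1); offset now 24 = byte 3 bit 0; 0 bits remain

Answer: 6 114 4 1 1 1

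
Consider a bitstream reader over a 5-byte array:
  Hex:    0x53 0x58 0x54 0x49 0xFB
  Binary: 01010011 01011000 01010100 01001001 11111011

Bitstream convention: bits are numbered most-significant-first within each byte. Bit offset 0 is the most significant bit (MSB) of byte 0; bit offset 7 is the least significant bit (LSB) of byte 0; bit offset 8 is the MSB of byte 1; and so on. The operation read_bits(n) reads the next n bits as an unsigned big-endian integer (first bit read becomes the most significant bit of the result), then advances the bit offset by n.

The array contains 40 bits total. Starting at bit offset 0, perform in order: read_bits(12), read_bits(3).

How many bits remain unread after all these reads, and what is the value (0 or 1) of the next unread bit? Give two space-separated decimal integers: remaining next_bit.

Read 1: bits[0:12] width=12 -> value=1333 (bin 010100110101); offset now 12 = byte 1 bit 4; 28 bits remain
Read 2: bits[12:15] width=3 -> value=4 (bin 100); offset now 15 = byte 1 bit 7; 25 bits remain

Answer: 25 0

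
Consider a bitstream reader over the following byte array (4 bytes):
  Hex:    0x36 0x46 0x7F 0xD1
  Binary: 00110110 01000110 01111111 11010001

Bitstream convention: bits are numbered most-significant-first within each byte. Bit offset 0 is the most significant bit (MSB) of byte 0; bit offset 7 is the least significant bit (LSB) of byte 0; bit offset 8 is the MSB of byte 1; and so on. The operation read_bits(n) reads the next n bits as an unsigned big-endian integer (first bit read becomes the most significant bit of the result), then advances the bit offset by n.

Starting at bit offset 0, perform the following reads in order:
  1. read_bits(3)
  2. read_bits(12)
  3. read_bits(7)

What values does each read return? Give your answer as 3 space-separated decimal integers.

Answer: 1 2851 31

Derivation:
Read 1: bits[0:3] width=3 -> value=1 (bin 001); offset now 3 = byte 0 bit 3; 29 bits remain
Read 2: bits[3:15] width=12 -> value=2851 (bin 101100100011); offset now 15 = byte 1 bit 7; 17 bits remain
Read 3: bits[15:22] width=7 -> value=31 (bin 0011111); offset now 22 = byte 2 bit 6; 10 bits remain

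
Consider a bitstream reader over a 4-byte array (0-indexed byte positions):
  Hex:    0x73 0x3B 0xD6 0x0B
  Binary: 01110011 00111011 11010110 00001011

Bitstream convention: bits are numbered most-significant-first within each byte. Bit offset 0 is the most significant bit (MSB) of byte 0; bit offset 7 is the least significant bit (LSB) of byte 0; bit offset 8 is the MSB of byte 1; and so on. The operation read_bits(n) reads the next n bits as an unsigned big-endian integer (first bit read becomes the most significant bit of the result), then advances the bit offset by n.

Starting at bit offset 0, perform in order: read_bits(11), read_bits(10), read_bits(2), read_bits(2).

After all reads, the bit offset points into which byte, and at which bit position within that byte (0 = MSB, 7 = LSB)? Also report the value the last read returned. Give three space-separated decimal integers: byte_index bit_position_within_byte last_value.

Read 1: bits[0:11] width=11 -> value=921 (bin 01110011001); offset now 11 = byte 1 bit 3; 21 bits remain
Read 2: bits[11:21] width=10 -> value=890 (bin 1101111010); offset now 21 = byte 2 bit 5; 11 bits remain
Read 3: bits[21:23] width=2 -> value=3 (bin 11); offset now 23 = byte 2 bit 7; 9 bits remain
Read 4: bits[23:25] width=2 -> value=0 (bin 00); offset now 25 = byte 3 bit 1; 7 bits remain

Answer: 3 1 0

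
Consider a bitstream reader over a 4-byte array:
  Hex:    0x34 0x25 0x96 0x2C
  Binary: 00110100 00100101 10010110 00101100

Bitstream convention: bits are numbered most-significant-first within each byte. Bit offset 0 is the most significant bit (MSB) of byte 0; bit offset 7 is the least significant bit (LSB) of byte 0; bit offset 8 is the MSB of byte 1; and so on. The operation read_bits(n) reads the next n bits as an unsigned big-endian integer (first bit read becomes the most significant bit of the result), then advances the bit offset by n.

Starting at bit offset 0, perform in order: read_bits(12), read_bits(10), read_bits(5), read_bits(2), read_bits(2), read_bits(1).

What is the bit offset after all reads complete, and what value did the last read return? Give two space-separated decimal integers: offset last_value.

Answer: 32 0

Derivation:
Read 1: bits[0:12] width=12 -> value=834 (bin 001101000010); offset now 12 = byte 1 bit 4; 20 bits remain
Read 2: bits[12:22] width=10 -> value=357 (bin 0101100101); offset now 22 = byte 2 bit 6; 10 bits remain
Read 3: bits[22:27] width=5 -> value=17 (bin 10001); offset now 27 = byte 3 bit 3; 5 bits remain
Read 4: bits[27:29] width=2 -> value=1 (bin 01); offset now 29 = byte 3 bit 5; 3 bits remain
Read 5: bits[29:31] width=2 -> value=2 (bin 10); offset now 31 = byte 3 bit 7; 1 bits remain
Read 6: bits[31:32] width=1 -> value=0 (bin 0); offset now 32 = byte 4 bit 0; 0 bits remain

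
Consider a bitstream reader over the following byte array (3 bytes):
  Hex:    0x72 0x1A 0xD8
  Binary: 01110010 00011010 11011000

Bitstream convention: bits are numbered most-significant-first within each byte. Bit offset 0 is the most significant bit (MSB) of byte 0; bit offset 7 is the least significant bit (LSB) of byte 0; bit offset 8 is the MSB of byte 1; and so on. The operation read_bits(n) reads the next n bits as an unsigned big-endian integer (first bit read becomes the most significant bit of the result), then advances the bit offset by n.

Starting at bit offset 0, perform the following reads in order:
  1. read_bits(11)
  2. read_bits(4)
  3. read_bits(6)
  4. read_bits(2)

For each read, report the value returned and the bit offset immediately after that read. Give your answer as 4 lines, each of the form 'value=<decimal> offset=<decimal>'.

Answer: value=912 offset=11
value=13 offset=15
value=27 offset=21
value=0 offset=23

Derivation:
Read 1: bits[0:11] width=11 -> value=912 (bin 01110010000); offset now 11 = byte 1 bit 3; 13 bits remain
Read 2: bits[11:15] width=4 -> value=13 (bin 1101); offset now 15 = byte 1 bit 7; 9 bits remain
Read 3: bits[15:21] width=6 -> value=27 (bin 011011); offset now 21 = byte 2 bit 5; 3 bits remain
Read 4: bits[21:23] width=2 -> value=0 (bin 00); offset now 23 = byte 2 bit 7; 1 bits remain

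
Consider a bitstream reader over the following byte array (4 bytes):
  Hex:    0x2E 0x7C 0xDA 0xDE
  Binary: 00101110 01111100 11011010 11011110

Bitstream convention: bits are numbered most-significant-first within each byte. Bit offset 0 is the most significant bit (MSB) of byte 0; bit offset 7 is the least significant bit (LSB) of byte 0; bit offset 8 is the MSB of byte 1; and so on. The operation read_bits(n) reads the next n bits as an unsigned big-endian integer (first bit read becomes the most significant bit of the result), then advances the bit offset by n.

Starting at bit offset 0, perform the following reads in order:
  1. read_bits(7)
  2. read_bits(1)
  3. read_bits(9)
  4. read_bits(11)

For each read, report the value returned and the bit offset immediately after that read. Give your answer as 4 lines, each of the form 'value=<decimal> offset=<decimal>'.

Answer: value=23 offset=7
value=0 offset=8
value=249 offset=17
value=1453 offset=28

Derivation:
Read 1: bits[0:7] width=7 -> value=23 (bin 0010111); offset now 7 = byte 0 bit 7; 25 bits remain
Read 2: bits[7:8] width=1 -> value=0 (bin 0); offset now 8 = byte 1 bit 0; 24 bits remain
Read 3: bits[8:17] width=9 -> value=249 (bin 011111001); offset now 17 = byte 2 bit 1; 15 bits remain
Read 4: bits[17:28] width=11 -> value=1453 (bin 10110101101); offset now 28 = byte 3 bit 4; 4 bits remain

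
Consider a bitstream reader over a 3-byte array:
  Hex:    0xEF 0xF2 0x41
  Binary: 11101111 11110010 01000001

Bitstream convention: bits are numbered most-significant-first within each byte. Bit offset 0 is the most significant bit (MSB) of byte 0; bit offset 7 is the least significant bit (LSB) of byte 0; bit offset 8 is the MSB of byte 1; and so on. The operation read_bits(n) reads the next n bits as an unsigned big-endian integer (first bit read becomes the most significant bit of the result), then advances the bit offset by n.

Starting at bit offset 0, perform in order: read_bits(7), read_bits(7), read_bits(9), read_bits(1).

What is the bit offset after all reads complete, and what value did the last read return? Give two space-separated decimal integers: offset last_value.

Read 1: bits[0:7] width=7 -> value=119 (bin 1110111); offset now 7 = byte 0 bit 7; 17 bits remain
Read 2: bits[7:14] width=7 -> value=124 (bin 1111100); offset now 14 = byte 1 bit 6; 10 bits remain
Read 3: bits[14:23] width=9 -> value=288 (bin 100100000); offset now 23 = byte 2 bit 7; 1 bits remain
Read 4: bits[23:24] width=1 -> value=1 (bin 1); offset now 24 = byte 3 bit 0; 0 bits remain

Answer: 24 1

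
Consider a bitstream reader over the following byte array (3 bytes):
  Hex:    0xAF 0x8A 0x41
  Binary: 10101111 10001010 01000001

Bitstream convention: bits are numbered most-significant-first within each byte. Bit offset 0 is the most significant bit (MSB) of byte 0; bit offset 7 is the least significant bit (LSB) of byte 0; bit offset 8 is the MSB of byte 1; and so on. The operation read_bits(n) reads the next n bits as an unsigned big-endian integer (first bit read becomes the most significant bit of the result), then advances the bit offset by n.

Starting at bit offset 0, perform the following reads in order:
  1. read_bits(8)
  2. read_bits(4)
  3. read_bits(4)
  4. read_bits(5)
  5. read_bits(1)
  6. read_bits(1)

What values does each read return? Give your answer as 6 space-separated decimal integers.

Read 1: bits[0:8] width=8 -> value=175 (bin 10101111); offset now 8 = byte 1 bit 0; 16 bits remain
Read 2: bits[8:12] width=4 -> value=8 (bin 1000); offset now 12 = byte 1 bit 4; 12 bits remain
Read 3: bits[12:16] width=4 -> value=10 (bin 1010); offset now 16 = byte 2 bit 0; 8 bits remain
Read 4: bits[16:21] width=5 -> value=8 (bin 01000); offset now 21 = byte 2 bit 5; 3 bits remain
Read 5: bits[21:22] width=1 -> value=0 (bin 0); offset now 22 = byte 2 bit 6; 2 bits remain
Read 6: bits[22:23] width=1 -> value=0 (bin 0); offset now 23 = byte 2 bit 7; 1 bits remain

Answer: 175 8 10 8 0 0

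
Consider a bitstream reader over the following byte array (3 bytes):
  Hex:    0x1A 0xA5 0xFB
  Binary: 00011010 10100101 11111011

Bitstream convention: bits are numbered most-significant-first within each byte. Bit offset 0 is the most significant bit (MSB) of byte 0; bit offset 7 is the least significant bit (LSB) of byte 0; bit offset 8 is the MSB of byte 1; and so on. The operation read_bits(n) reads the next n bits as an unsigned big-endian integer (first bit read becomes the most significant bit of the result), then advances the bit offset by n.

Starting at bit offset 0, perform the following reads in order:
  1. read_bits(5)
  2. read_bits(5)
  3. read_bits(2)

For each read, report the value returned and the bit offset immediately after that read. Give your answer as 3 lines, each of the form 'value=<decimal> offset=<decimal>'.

Read 1: bits[0:5] width=5 -> value=3 (bin 00011); offset now 5 = byte 0 bit 5; 19 bits remain
Read 2: bits[5:10] width=5 -> value=10 (bin 01010); offset now 10 = byte 1 bit 2; 14 bits remain
Read 3: bits[10:12] width=2 -> value=2 (bin 10); offset now 12 = byte 1 bit 4; 12 bits remain

Answer: value=3 offset=5
value=10 offset=10
value=2 offset=12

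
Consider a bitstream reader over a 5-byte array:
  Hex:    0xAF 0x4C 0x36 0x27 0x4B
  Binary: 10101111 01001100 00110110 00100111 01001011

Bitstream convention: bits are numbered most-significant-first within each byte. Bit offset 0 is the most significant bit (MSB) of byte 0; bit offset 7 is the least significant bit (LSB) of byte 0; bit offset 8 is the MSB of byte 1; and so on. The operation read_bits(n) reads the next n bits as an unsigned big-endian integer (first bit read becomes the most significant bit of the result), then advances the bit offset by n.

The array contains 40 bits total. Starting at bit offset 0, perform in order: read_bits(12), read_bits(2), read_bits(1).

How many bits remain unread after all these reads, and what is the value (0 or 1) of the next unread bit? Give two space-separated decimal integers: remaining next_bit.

Read 1: bits[0:12] width=12 -> value=2804 (bin 101011110100); offset now 12 = byte 1 bit 4; 28 bits remain
Read 2: bits[12:14] width=2 -> value=3 (bin 11); offset now 14 = byte 1 bit 6; 26 bits remain
Read 3: bits[14:15] width=1 -> value=0 (bin 0); offset now 15 = byte 1 bit 7; 25 bits remain

Answer: 25 0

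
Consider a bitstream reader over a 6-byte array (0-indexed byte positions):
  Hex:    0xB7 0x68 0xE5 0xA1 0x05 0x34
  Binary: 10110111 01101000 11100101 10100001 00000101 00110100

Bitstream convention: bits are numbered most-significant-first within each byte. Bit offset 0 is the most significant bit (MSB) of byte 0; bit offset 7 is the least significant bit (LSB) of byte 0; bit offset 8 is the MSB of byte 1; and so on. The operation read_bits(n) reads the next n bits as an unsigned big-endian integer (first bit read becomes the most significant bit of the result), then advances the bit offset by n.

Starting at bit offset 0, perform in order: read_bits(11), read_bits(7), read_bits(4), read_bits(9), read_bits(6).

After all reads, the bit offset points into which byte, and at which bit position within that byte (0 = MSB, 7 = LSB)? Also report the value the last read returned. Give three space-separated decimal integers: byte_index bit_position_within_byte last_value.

Answer: 4 5 32

Derivation:
Read 1: bits[0:11] width=11 -> value=1467 (bin 10110111011); offset now 11 = byte 1 bit 3; 37 bits remain
Read 2: bits[11:18] width=7 -> value=35 (bin 0100011); offset now 18 = byte 2 bit 2; 30 bits remain
Read 3: bits[18:22] width=4 -> value=9 (bin 1001); offset now 22 = byte 2 bit 6; 26 bits remain
Read 4: bits[22:31] width=9 -> value=208 (bin 011010000); offset now 31 = byte 3 bit 7; 17 bits remain
Read 5: bits[31:37] width=6 -> value=32 (bin 100000); offset now 37 = byte 4 bit 5; 11 bits remain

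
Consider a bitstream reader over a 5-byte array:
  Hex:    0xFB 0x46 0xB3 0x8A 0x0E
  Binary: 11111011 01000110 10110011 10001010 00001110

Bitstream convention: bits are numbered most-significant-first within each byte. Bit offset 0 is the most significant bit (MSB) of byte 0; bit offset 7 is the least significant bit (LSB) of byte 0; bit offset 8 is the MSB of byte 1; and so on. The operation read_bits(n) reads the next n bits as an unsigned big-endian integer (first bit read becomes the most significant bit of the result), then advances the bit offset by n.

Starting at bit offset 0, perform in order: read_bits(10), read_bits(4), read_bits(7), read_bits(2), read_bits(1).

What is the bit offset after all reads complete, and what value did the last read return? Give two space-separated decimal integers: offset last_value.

Read 1: bits[0:10] width=10 -> value=1005 (bin 1111101101); offset now 10 = byte 1 bit 2; 30 bits remain
Read 2: bits[10:14] width=4 -> value=1 (bin 0001); offset now 14 = byte 1 bit 6; 26 bits remain
Read 3: bits[14:21] width=7 -> value=86 (bin 1010110); offset now 21 = byte 2 bit 5; 19 bits remain
Read 4: bits[21:23] width=2 -> value=1 (bin 01); offset now 23 = byte 2 bit 7; 17 bits remain
Read 5: bits[23:24] width=1 -> value=1 (bin 1); offset now 24 = byte 3 bit 0; 16 bits remain

Answer: 24 1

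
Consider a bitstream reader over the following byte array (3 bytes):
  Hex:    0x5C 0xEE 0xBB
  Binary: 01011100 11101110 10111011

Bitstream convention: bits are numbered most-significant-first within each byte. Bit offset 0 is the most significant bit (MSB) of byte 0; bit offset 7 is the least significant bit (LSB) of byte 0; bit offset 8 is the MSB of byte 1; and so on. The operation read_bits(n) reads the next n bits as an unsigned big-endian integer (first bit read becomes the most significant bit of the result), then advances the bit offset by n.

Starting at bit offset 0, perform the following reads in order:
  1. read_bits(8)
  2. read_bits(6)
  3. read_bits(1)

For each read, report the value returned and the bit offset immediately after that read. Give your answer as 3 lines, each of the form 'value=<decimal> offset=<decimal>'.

Answer: value=92 offset=8
value=59 offset=14
value=1 offset=15

Derivation:
Read 1: bits[0:8] width=8 -> value=92 (bin 01011100); offset now 8 = byte 1 bit 0; 16 bits remain
Read 2: bits[8:14] width=6 -> value=59 (bin 111011); offset now 14 = byte 1 bit 6; 10 bits remain
Read 3: bits[14:15] width=1 -> value=1 (bin 1); offset now 15 = byte 1 bit 7; 9 bits remain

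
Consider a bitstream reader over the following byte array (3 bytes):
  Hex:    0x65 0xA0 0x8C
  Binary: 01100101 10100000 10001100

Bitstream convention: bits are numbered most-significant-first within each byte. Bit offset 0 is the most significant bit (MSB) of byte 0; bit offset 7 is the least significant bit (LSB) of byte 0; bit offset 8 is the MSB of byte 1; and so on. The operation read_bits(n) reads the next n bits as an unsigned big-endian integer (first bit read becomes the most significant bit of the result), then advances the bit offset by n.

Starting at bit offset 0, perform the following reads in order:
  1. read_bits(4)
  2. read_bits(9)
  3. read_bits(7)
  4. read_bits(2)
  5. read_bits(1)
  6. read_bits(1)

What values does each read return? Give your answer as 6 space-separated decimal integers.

Read 1: bits[0:4] width=4 -> value=6 (bin 0110); offset now 4 = byte 0 bit 4; 20 bits remain
Read 2: bits[4:13] width=9 -> value=180 (bin 010110100); offset now 13 = byte 1 bit 5; 11 bits remain
Read 3: bits[13:20] width=7 -> value=8 (bin 0001000); offset now 20 = byte 2 bit 4; 4 bits remain
Read 4: bits[20:22] width=2 -> value=3 (bin 11); offset now 22 = byte 2 bit 6; 2 bits remain
Read 5: bits[22:23] width=1 -> value=0 (bin 0); offset now 23 = byte 2 bit 7; 1 bits remain
Read 6: bits[23:24] width=1 -> value=0 (bin 0); offset now 24 = byte 3 bit 0; 0 bits remain

Answer: 6 180 8 3 0 0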